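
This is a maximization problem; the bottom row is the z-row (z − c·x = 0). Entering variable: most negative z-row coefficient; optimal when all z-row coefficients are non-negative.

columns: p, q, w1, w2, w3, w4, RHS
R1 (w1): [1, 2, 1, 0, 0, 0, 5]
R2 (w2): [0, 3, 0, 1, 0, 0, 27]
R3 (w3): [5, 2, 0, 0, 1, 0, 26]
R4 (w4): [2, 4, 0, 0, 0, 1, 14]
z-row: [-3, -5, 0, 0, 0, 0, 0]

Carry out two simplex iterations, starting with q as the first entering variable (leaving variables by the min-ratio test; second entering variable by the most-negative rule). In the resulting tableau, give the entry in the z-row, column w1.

3

Ratio test on column q — row 1: 5/2 = 5/2; row 2: 27/3 = 9; row 3: 26/2 = 13; row 4: 14/4 = 7/2. Minimum is 5/2 at row 1 (w1 leaves); pivot element 2.
Divide row 1 by 2; eliminate column q from the other rows.
Second iteration: most negative z-row entry is -1/2 in column p, so p enters.
Ratio test on column p — row 1: (5/2)/(1/2) = 5; row 2: entry -3/2 ≤ 0; row 3: 21/4 = 21/4; row 4: entry 0 ≤ 0. Minimum is 5 at row 1 (q leaves); pivot element 1/2.
Divide row 1 by 1/2; eliminate column p from the other rows.
After both pivots, the entry at the z-row, column w1 is 3.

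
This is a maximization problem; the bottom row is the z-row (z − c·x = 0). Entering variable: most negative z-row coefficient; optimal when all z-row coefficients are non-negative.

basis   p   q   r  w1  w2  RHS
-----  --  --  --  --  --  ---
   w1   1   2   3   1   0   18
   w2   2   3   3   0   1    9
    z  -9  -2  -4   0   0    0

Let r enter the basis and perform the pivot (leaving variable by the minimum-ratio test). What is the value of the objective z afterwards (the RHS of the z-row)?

Ratio test on column r — row 1: 18/3 = 6; row 2: 9/3 = 3. Minimum is 3 at row 2 (w2 leaves); pivot element 3.
Pivot on row 2; the z-row RHS becomes 0 − (-4)·3 = 12.

12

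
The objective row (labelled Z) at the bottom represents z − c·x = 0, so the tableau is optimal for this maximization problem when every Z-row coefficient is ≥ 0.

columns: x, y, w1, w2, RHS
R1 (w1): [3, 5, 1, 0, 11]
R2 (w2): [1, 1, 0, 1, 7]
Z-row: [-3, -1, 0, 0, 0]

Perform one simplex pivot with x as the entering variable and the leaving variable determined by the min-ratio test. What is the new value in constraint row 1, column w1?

1/3

Ratio test on column x — row 1: 11/3 = 11/3; row 2: 7/1 = 7. Minimum is 11/3 at row 1 (w1 leaves); pivot element 3.
Divide row 1 by 3; eliminate column x from the other rows.
In the new row 1, the w1 entry is the old entry divided by the pivot: 1/3 = 1/3.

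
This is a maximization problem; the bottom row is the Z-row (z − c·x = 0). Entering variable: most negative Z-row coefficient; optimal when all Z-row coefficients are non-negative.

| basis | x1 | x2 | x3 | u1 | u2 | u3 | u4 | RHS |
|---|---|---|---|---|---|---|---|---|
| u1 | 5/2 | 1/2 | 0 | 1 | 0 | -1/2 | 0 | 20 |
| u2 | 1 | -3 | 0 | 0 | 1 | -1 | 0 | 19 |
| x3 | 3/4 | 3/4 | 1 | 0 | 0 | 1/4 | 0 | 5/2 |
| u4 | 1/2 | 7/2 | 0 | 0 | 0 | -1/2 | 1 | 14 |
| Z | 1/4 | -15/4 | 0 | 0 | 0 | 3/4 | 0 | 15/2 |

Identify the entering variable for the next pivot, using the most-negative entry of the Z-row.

Negative Z-row entries: x2: -15/4.
The most negative is -15/4 in column x2, so x2 enters.

x2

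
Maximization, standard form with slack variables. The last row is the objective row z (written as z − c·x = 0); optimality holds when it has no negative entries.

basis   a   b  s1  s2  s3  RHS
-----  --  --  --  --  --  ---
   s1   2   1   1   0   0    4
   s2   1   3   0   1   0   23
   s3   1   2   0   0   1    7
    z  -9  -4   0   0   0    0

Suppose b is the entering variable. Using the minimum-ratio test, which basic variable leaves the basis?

s3

Column b entries and ratios — s1: 4/1 = 4; s2: 23/3 = 23/3; s3: 7/2 = 7/2.
Smallest ratio is 7/2 in the row of s3, so s3 leaves.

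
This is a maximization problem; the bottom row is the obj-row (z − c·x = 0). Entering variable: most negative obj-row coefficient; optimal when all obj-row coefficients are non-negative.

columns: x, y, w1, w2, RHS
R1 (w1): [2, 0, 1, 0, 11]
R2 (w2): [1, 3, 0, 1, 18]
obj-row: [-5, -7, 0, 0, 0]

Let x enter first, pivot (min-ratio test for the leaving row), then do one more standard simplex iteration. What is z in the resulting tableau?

Ratio test on column x — row 1: 11/2 = 11/2; row 2: 18/1 = 18. Minimum is 11/2 at row 1 (w1 leaves); pivot element 2.
Pivot on row 1; the obj-row RHS becomes 0 − (-5)·(11/2) = 55/2.
Next entering variable (most negative obj-row entry -7): y.
Ratio test on column y — row 1: entry 0 ≤ 0; row 2: (25/2)/3 = 25/6. Minimum is 25/6 at row 2 (w2 leaves); pivot element 3.
After the second pivot the obj-row RHS is 55/2 − (-7)·(25/6) = 170/3.

170/3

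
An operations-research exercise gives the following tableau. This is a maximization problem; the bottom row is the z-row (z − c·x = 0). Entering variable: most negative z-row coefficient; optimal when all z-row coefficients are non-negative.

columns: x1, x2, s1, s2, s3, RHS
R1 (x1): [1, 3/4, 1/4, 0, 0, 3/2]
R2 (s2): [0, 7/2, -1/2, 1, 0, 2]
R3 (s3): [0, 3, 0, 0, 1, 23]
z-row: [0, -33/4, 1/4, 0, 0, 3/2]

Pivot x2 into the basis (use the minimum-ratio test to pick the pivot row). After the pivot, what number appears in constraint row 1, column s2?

-3/14

Ratio test on column x2 — row 1: (3/2)/(3/4) = 2; row 2: 2/(7/2) = 4/7; row 3: 23/3 = 23/3. Minimum is 4/7 at row 2 (s2 leaves); pivot element 7/2.
Divide row 2 by 7/2; eliminate column x2 from the other rows.
Row 1 update in column s2: 0 − (3/4)·(2/7) = -3/14.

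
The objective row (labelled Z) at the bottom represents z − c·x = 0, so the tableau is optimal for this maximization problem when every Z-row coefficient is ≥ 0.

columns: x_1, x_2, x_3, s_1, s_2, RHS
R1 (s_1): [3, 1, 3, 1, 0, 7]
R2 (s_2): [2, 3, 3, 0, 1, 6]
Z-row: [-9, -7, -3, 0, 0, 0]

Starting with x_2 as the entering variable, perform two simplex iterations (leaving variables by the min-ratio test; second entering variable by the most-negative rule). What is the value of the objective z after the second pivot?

Ratio test on column x_2 — row 1: 7/1 = 7; row 2: 6/3 = 2. Minimum is 2 at row 2 (s_2 leaves); pivot element 3.
Pivot on row 2; the Z-row RHS becomes 0 − (-7)·2 = 14.
Next entering variable (most negative Z-row entry -13/3): x_1.
Ratio test on column x_1 — row 1: 5/(7/3) = 15/7; row 2: 2/(2/3) = 3. Minimum is 15/7 at row 1 (s_1 leaves); pivot element 7/3.
After the second pivot the Z-row RHS is 14 − (-13/3)·(15/7) = 163/7.

163/7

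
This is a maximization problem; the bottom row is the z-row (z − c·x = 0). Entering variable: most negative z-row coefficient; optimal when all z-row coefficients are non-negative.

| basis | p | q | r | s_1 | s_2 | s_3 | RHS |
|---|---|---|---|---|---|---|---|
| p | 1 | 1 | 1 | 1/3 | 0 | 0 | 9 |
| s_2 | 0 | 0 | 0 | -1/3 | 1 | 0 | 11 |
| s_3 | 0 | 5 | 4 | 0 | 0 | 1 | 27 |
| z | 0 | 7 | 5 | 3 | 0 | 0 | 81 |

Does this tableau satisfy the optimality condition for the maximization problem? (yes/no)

yes

Every z-row coefficient is ≥ 0, so the tableau is optimal.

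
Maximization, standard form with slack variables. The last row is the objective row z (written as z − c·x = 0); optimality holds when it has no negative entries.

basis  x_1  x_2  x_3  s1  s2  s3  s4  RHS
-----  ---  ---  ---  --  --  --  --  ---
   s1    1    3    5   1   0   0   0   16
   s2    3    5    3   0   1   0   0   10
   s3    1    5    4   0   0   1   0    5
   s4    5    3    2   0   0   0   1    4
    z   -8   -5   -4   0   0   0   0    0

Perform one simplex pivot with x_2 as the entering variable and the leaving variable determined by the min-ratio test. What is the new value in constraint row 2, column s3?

-1

Ratio test on column x_2 — row 1: 16/3 = 16/3; row 2: 10/5 = 2; row 3: 5/5 = 1; row 4: 4/3 = 4/3. Minimum is 1 at row 3 (s3 leaves); pivot element 5.
Divide row 3 by 5; eliminate column x_2 from the other rows.
Row 2 update in column s3: 0 − 5·(1/5) = -1.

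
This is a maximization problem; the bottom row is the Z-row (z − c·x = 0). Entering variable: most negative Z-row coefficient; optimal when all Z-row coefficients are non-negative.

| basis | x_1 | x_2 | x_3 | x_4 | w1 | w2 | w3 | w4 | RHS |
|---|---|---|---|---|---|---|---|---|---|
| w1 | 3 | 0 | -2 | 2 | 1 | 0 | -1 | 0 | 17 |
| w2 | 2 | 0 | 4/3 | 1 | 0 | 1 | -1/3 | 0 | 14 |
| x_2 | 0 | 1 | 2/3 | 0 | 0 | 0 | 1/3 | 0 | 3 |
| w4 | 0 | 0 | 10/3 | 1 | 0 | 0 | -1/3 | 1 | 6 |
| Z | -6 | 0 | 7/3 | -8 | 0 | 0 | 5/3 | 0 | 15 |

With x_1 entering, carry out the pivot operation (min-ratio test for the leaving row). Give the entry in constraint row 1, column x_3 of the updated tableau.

-2/3

Ratio test on column x_1 — row 1: 17/3 = 17/3; row 2: 14/2 = 7; row 3: entry 0 ≤ 0; row 4: entry 0 ≤ 0. Minimum is 17/3 at row 1 (w1 leaves); pivot element 3.
Divide row 1 by 3; eliminate column x_1 from the other rows.
In the new row 1, the x_3 entry is the old entry divided by the pivot: (-2)/3 = -2/3.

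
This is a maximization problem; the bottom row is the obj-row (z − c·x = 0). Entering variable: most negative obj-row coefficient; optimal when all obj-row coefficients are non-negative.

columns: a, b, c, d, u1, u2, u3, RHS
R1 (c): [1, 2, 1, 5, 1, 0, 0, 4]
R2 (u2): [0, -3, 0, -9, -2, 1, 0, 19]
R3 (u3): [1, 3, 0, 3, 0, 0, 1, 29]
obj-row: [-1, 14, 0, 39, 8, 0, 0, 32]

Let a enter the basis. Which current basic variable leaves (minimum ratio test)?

c

Column a entries and ratios — c: 4/1 = 4; u2: 0 ≤ 0, skip; u3: 29/1 = 29.
Smallest ratio is 4 in the row of c, so c leaves.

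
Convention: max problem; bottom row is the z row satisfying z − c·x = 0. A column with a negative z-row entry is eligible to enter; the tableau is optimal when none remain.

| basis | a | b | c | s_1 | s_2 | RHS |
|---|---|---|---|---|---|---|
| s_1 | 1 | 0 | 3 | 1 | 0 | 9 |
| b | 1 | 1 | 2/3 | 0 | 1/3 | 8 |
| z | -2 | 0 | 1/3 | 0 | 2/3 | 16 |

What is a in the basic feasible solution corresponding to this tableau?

0

a is not in the basis, so in the current basic feasible solution a = 0.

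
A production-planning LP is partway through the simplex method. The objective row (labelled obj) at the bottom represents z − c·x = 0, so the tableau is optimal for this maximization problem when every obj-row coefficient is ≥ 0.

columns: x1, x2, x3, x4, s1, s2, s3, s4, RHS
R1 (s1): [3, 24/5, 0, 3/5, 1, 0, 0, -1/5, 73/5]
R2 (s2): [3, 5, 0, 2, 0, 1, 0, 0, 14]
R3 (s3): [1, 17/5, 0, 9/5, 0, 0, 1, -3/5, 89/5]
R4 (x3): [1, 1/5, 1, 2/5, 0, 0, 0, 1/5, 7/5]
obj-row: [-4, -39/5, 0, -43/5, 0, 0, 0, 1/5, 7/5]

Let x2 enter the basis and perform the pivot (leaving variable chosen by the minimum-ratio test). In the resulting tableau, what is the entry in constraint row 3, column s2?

Ratio test on column x2 — row 1: (73/5)/(24/5) = 73/24; row 2: 14/5 = 14/5; row 3: (89/5)/(17/5) = 89/17; row 4: (7/5)/(1/5) = 7. Minimum is 14/5 at row 2 (s2 leaves); pivot element 5.
Divide row 2 by 5; eliminate column x2 from the other rows.
Row 3 update in column s2: 0 − (17/5)·(1/5) = -17/25.

-17/25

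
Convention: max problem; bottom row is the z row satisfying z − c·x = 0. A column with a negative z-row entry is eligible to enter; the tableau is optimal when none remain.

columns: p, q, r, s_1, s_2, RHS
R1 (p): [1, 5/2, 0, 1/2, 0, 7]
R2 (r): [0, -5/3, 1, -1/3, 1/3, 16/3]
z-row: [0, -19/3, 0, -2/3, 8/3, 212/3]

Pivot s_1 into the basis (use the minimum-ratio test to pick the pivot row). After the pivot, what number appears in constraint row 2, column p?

Ratio test on column s_1 — row 1: 7/(1/2) = 14; row 2: entry -1/3 ≤ 0. Minimum is 14 at row 1 (p leaves); pivot element 1/2.
Divide row 1 by 1/2; eliminate column s_1 from the other rows.
Row 2 update in column p: 0 − (-1/3)·2 = 2/3.

2/3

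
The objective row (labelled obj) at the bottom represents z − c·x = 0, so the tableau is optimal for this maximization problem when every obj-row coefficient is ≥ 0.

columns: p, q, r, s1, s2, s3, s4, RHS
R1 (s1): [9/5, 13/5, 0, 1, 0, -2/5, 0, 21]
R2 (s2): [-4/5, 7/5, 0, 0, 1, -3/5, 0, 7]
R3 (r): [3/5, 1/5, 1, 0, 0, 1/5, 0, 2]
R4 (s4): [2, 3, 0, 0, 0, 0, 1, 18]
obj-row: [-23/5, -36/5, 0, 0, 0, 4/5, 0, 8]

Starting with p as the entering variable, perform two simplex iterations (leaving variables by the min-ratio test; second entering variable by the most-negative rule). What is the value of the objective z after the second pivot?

356/7

Ratio test on column p — row 1: 21/(9/5) = 35/3; row 2: entry -4/5 ≤ 0; row 3: 2/(3/5) = 10/3; row 4: 18/2 = 9. Minimum is 10/3 at row 3 (r leaves); pivot element 3/5.
Pivot on row 3; the obj-row RHS becomes 8 − (-23/5)·(10/3) = 70/3.
Next entering variable (most negative obj-row entry -17/3): q.
Ratio test on column q — row 1: 15/2 = 15/2; row 2: (29/3)/(5/3) = 29/5; row 3: (10/3)/(1/3) = 10; row 4: (34/3)/(7/3) = 34/7. Minimum is 34/7 at row 4 (s4 leaves); pivot element 7/3.
After the second pivot the obj-row RHS is 70/3 − (-17/3)·(34/7) = 356/7.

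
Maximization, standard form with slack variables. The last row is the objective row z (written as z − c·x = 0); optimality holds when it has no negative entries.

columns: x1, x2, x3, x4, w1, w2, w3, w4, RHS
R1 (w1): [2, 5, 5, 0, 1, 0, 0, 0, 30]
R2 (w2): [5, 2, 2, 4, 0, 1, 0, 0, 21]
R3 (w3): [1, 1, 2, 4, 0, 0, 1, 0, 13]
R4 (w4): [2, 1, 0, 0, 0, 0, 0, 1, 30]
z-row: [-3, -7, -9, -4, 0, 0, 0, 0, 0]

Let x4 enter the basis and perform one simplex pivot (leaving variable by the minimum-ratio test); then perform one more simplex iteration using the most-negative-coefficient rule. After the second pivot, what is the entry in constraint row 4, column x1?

2

Ratio test on column x4 — row 1: entry 0 ≤ 0; row 2: 21/4 = 21/4; row 3: 13/4 = 13/4; row 4: entry 0 ≤ 0. Minimum is 13/4 at row 3 (w3 leaves); pivot element 4.
Divide row 3 by 4; eliminate column x4 from the other rows.
Second iteration: most negative z-row entry is -7 in column x3, so x3 enters.
Ratio test on column x3 — row 1: 30/5 = 6; row 2: entry 0 ≤ 0; row 3: (13/4)/(1/2) = 13/2; row 4: entry 0 ≤ 0. Minimum is 6 at row 1 (w1 leaves); pivot element 5.
Divide row 1 by 5; eliminate column x3 from the other rows.
After both pivots, the entry at constraint row 4, column x1 is 2.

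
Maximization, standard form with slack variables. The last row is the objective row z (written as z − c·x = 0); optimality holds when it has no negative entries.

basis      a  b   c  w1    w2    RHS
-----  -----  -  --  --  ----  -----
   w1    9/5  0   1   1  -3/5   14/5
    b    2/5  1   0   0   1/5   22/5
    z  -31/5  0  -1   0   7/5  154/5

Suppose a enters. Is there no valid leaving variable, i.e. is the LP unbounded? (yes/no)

no

Column a has positive entries in row(s) 1, 2, so the ratio test bounds it — not unbounded.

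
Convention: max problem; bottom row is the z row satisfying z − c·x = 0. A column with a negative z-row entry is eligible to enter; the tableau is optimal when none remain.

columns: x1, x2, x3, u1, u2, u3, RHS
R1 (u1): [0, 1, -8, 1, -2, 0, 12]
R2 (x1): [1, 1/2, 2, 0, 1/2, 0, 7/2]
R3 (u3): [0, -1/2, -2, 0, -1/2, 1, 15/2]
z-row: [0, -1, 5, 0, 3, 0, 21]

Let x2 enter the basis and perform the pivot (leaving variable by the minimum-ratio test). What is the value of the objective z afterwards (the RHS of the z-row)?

28

Ratio test on column x2 — row 1: 12/1 = 12; row 2: (7/2)/(1/2) = 7; row 3: entry -1/2 ≤ 0. Minimum is 7 at row 2 (x1 leaves); pivot element 1/2.
Pivot on row 2; the z-row RHS becomes 21 − (-1)·7 = 28.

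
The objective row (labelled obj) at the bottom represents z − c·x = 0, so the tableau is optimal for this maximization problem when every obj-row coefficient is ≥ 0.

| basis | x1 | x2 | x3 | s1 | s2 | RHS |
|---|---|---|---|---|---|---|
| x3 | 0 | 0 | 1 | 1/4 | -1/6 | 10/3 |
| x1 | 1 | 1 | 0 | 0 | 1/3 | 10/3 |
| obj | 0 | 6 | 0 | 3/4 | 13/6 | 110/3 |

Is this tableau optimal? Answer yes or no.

yes

Every obj-row coefficient is ≥ 0, so the tableau is optimal.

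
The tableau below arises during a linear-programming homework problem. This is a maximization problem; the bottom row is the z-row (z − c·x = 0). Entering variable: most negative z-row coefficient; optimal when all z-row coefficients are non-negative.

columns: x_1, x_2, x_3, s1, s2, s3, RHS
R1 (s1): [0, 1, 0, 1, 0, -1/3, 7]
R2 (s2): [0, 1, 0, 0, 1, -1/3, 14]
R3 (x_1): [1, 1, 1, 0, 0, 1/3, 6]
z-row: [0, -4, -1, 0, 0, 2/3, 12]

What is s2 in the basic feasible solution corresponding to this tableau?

14

s2 is basic (row 2); its value is the RHS of that row, 14.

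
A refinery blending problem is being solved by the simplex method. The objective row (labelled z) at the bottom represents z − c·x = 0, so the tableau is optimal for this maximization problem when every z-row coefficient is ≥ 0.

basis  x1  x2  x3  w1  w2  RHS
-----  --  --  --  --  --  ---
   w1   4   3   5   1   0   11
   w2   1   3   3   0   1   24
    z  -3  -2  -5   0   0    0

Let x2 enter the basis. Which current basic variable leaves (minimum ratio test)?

w1

Column x2 entries and ratios — w1: 11/3 = 11/3; w2: 24/3 = 8.
Smallest ratio is 11/3 in the row of w1, so w1 leaves.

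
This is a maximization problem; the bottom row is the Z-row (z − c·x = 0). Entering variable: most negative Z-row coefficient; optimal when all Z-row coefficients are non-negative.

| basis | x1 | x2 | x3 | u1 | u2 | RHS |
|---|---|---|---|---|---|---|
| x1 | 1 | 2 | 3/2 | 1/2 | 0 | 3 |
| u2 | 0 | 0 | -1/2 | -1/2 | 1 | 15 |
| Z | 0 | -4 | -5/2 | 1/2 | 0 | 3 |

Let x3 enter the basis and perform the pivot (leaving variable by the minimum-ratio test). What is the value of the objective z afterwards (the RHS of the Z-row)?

Ratio test on column x3 — row 1: 3/(3/2) = 2; row 2: entry -1/2 ≤ 0. Minimum is 2 at row 1 (x1 leaves); pivot element 3/2.
Pivot on row 1; the Z-row RHS becomes 3 − (-5/2)·2 = 8.

8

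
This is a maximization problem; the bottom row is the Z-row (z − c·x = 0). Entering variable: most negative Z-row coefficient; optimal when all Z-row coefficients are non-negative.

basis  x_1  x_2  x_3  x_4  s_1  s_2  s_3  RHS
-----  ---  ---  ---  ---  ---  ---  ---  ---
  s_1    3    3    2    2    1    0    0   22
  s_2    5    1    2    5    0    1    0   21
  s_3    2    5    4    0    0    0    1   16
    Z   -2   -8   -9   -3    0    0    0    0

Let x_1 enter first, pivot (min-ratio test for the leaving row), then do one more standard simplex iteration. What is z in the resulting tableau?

223/8

Ratio test on column x_1 — row 1: 22/3 = 22/3; row 2: 21/5 = 21/5; row 3: 16/2 = 8. Minimum is 21/5 at row 2 (s_2 leaves); pivot element 5.
Pivot on row 2; the Z-row RHS becomes 0 − (-2)·(21/5) = 42/5.
Next entering variable (most negative Z-row entry -41/5): x_3.
Ratio test on column x_3 — row 1: (47/5)/(4/5) = 47/4; row 2: (21/5)/(2/5) = 21/2; row 3: (38/5)/(16/5) = 19/8. Minimum is 19/8 at row 3 (s_3 leaves); pivot element 16/5.
After the second pivot the Z-row RHS is 42/5 − (-41/5)·(19/8) = 223/8.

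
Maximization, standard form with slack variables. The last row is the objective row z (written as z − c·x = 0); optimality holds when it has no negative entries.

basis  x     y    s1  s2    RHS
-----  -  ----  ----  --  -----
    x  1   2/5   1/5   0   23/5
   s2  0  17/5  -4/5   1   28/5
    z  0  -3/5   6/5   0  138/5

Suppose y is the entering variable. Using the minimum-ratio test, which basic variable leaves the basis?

Column y entries and ratios — x: (23/5)/(2/5) = 23/2; s2: (28/5)/(17/5) = 28/17.
Smallest ratio is 28/17 in the row of s2, so s2 leaves.

s2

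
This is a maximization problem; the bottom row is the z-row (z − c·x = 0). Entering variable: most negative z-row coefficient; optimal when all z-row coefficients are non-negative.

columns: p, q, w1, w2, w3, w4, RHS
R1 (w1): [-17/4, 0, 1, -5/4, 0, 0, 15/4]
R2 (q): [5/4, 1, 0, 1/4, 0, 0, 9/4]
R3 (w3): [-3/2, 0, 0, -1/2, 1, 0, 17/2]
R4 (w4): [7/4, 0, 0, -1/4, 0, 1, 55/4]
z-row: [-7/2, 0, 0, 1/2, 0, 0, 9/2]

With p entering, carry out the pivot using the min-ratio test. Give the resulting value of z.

Ratio test on column p — row 1: entry -17/4 ≤ 0; row 2: (9/4)/(5/4) = 9/5; row 3: entry -3/2 ≤ 0; row 4: (55/4)/(7/4) = 55/7. Minimum is 9/5 at row 2 (q leaves); pivot element 5/4.
Pivot on row 2; the z-row RHS becomes 9/2 − (-7/2)·(9/5) = 54/5.

54/5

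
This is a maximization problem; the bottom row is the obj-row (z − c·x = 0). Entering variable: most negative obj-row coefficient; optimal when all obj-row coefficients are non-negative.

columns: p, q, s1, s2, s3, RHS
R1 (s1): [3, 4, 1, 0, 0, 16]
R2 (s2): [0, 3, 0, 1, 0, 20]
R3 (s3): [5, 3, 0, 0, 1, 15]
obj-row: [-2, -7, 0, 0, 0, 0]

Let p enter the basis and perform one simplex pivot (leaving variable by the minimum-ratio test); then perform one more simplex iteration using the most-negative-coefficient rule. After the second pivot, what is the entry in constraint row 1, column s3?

Ratio test on column p — row 1: 16/3 = 16/3; row 2: entry 0 ≤ 0; row 3: 15/5 = 3. Minimum is 3 at row 3 (s3 leaves); pivot element 5.
Divide row 3 by 5; eliminate column p from the other rows.
Second iteration: most negative obj-row entry is -29/5 in column q, so q enters.
Ratio test on column q — row 1: 7/(11/5) = 35/11; row 2: 20/3 = 20/3; row 3: 3/(3/5) = 5. Minimum is 35/11 at row 1 (s1 leaves); pivot element 11/5.
Divide row 1 by 11/5; eliminate column q from the other rows.
After both pivots, the entry at constraint row 1, column s3 is -3/11.

-3/11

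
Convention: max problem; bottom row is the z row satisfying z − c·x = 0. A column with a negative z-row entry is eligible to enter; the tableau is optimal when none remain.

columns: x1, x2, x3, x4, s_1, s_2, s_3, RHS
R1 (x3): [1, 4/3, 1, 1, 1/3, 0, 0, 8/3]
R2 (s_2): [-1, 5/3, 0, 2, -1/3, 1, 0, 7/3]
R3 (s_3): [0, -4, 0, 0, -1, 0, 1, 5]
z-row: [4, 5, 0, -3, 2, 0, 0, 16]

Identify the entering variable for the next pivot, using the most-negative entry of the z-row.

Negative z-row entries: x4: -3.
The most negative is -3 in column x4, so x4 enters.

x4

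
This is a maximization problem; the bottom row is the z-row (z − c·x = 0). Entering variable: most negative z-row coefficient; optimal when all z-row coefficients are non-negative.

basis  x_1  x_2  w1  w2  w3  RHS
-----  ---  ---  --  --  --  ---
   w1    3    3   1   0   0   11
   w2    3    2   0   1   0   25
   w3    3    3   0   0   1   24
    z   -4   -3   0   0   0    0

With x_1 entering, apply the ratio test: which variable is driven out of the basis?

Column x_1 entries and ratios — w1: 11/3 = 11/3; w2: 25/3 = 25/3; w3: 24/3 = 8.
Smallest ratio is 11/3 in the row of w1, so w1 leaves.

w1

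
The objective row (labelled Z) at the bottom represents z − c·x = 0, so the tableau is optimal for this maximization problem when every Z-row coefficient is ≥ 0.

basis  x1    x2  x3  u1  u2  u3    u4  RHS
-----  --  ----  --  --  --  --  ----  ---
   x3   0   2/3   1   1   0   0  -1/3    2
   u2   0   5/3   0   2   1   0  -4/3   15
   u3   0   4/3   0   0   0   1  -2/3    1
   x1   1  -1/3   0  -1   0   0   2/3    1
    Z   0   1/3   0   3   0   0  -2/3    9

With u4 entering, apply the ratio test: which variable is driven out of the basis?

Column u4 entries and ratios — x3: -1/3 ≤ 0, skip; u2: -4/3 ≤ 0, skip; u3: -2/3 ≤ 0, skip; x1: 1/(2/3) = 3/2.
Smallest ratio is 3/2 in the row of x1, so x1 leaves.

x1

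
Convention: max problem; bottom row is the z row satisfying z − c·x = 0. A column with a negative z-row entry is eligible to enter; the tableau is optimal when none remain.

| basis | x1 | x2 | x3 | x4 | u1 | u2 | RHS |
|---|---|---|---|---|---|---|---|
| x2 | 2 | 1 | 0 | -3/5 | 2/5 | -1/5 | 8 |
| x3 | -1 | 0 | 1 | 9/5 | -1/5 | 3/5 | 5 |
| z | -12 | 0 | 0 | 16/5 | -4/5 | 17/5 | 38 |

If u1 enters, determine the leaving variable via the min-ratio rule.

x2

Column u1 entries and ratios — x2: 8/(2/5) = 20; x3: -1/5 ≤ 0, skip.
Smallest ratio is 20 in the row of x2, so x2 leaves.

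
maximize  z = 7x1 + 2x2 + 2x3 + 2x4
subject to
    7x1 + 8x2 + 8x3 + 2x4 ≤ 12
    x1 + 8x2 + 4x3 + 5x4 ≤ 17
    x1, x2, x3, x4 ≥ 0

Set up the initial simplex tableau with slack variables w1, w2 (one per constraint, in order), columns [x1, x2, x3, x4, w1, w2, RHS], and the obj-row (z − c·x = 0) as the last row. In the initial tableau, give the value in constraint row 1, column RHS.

The RHS of constraint 1 is b_1 = 12.

12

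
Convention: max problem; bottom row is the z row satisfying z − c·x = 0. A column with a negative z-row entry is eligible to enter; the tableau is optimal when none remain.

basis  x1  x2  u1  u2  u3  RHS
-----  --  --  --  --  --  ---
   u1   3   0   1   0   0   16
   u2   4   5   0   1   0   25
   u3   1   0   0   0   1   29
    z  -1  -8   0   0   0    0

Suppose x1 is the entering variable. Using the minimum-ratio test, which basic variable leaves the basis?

Column x1 entries and ratios — u1: 16/3 = 16/3; u2: 25/4 = 25/4; u3: 29/1 = 29.
Smallest ratio is 16/3 in the row of u1, so u1 leaves.

u1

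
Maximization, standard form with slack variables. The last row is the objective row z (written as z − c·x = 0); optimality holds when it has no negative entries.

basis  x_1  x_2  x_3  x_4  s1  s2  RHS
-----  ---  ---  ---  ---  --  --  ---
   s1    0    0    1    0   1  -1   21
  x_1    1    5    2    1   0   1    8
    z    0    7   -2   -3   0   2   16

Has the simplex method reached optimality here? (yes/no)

no

The z-row has a negative entry -3 in column x_4, so it is not optimal.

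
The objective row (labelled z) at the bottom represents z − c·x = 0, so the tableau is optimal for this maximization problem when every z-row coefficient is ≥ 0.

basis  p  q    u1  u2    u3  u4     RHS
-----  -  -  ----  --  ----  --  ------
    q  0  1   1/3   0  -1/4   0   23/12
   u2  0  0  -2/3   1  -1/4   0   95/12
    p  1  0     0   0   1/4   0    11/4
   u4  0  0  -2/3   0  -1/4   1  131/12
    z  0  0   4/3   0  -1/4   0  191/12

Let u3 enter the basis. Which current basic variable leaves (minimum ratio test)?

Column u3 entries and ratios — q: -1/4 ≤ 0, skip; u2: -1/4 ≤ 0, skip; p: (11/4)/(1/4) = 11; u4: -1/4 ≤ 0, skip.
Smallest ratio is 11 in the row of p, so p leaves.

p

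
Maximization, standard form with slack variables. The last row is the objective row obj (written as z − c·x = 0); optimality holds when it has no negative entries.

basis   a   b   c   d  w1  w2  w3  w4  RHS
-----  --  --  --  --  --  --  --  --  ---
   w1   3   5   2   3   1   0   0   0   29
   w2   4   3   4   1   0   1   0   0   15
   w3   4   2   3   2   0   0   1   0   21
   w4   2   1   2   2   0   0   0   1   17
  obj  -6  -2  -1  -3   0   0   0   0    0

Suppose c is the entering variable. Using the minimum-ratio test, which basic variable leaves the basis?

w2

Column c entries and ratios — w1: 29/2 = 29/2; w2: 15/4 = 15/4; w3: 21/3 = 7; w4: 17/2 = 17/2.
Smallest ratio is 15/4 in the row of w2, so w2 leaves.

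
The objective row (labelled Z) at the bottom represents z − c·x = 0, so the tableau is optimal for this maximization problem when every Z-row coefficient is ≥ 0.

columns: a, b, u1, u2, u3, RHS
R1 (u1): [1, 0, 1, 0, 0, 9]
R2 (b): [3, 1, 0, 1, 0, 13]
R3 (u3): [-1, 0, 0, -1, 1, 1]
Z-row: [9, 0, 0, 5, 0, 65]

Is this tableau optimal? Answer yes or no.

Every Z-row coefficient is ≥ 0, so the tableau is optimal.

yes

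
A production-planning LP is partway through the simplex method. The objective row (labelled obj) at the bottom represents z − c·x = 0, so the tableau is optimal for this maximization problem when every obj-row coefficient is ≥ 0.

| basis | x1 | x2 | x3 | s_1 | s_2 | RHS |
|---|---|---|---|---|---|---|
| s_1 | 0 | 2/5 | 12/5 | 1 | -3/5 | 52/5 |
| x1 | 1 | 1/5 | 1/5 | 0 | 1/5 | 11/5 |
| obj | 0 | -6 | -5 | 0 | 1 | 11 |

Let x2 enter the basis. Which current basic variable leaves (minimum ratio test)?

x1

Column x2 entries and ratios — s_1: (52/5)/(2/5) = 26; x1: (11/5)/(1/5) = 11.
Smallest ratio is 11 in the row of x1, so x1 leaves.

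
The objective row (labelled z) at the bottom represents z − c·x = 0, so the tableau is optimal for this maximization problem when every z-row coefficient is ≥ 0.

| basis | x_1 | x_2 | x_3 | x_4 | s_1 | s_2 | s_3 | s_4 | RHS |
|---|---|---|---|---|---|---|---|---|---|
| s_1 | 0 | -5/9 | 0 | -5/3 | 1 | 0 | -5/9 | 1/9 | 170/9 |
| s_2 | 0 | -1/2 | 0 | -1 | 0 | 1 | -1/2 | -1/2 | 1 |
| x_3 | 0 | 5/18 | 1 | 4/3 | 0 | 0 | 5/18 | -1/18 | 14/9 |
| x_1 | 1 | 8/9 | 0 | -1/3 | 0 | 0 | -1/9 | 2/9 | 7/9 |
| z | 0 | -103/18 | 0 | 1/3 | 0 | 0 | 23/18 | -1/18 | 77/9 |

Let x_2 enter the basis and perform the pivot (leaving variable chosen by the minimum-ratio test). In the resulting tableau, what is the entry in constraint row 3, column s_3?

5/16

Ratio test on column x_2 — row 1: entry -5/9 ≤ 0; row 2: entry -1/2 ≤ 0; row 3: (14/9)/(5/18) = 28/5; row 4: (7/9)/(8/9) = 7/8. Minimum is 7/8 at row 4 (x_1 leaves); pivot element 8/9.
Divide row 4 by 8/9; eliminate column x_2 from the other rows.
Row 3 update in column s_3: 5/18 − (5/18)·(-1/8) = 5/16.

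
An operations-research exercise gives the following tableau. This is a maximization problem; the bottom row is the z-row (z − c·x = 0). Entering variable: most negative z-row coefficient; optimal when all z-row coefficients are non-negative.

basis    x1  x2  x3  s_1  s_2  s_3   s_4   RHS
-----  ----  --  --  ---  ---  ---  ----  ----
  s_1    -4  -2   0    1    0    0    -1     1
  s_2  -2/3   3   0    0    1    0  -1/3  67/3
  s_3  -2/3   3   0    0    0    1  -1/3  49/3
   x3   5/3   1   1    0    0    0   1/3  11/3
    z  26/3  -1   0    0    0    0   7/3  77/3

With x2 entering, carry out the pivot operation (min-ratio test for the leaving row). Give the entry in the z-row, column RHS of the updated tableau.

Ratio test on column x2 — row 1: entry -2 ≤ 0; row 2: (67/3)/3 = 67/9; row 3: (49/3)/3 = 49/9; row 4: (11/3)/1 = 11/3. Minimum is 11/3 at row 4 (x3 leaves); pivot element 1.
Divide row 4 by 1; eliminate column x2 from the other rows.
z-row update in column RHS: 77/3 − (-1)·(11/3) = 88/3.

88/3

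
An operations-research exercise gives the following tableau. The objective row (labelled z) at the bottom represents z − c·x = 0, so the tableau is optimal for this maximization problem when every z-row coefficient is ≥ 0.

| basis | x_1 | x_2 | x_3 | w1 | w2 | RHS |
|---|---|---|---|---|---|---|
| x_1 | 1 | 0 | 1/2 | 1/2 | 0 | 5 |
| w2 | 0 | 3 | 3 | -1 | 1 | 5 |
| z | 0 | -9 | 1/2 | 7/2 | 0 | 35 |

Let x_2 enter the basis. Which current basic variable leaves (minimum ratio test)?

w2

Column x_2 entries and ratios — x_1: 0 ≤ 0, skip; w2: 5/3 = 5/3.
Smallest ratio is 5/3 in the row of w2, so w2 leaves.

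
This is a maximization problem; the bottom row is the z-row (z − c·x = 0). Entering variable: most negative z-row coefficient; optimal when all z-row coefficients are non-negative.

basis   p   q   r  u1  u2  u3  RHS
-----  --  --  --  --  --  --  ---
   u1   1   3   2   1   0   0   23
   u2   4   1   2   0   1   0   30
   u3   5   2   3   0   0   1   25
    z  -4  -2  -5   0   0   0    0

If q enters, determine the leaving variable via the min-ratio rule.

u1

Column q entries and ratios — u1: 23/3 = 23/3; u2: 30/1 = 30; u3: 25/2 = 25/2.
Smallest ratio is 23/3 in the row of u1, so u1 leaves.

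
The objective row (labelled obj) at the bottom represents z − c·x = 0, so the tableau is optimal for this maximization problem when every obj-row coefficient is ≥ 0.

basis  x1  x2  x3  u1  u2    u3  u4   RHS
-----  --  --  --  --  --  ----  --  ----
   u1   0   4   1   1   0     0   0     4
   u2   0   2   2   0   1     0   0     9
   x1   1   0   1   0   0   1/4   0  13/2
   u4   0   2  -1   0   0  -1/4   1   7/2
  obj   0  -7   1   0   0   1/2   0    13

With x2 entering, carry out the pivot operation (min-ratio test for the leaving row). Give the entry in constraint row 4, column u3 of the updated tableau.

Ratio test on column x2 — row 1: 4/4 = 1; row 2: 9/2 = 9/2; row 3: entry 0 ≤ 0; row 4: (7/2)/2 = 7/4. Minimum is 1 at row 1 (u1 leaves); pivot element 4.
Divide row 1 by 4; eliminate column x2 from the other rows.
Row 4 update in column u3: -1/4 − 2·0 = -1/4.

-1/4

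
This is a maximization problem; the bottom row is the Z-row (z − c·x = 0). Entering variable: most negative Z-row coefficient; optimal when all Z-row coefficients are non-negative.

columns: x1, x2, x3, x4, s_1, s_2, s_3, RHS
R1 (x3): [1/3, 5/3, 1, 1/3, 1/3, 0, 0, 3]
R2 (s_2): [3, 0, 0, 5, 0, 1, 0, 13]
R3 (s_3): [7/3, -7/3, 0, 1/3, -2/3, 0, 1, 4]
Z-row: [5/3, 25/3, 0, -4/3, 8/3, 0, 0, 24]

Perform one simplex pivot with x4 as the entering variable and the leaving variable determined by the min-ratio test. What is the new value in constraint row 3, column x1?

Ratio test on column x4 — row 1: 3/(1/3) = 9; row 2: 13/5 = 13/5; row 3: 4/(1/3) = 12. Minimum is 13/5 at row 2 (s_2 leaves); pivot element 5.
Divide row 2 by 5; eliminate column x4 from the other rows.
Row 3 update in column x1: 7/3 − (1/3)·(3/5) = 32/15.

32/15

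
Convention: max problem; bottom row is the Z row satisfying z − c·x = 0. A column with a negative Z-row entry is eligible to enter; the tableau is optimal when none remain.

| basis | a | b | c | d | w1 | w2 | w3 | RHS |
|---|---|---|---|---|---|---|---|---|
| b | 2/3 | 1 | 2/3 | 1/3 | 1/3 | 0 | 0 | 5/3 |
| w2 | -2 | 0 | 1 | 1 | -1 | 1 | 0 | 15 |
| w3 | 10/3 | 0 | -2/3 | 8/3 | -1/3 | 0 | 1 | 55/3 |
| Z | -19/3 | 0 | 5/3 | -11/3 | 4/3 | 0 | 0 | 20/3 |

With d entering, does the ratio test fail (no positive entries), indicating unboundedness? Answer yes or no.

Column d has positive entries in row(s) 1, 2, 3, so the ratio test bounds it — not unbounded.

no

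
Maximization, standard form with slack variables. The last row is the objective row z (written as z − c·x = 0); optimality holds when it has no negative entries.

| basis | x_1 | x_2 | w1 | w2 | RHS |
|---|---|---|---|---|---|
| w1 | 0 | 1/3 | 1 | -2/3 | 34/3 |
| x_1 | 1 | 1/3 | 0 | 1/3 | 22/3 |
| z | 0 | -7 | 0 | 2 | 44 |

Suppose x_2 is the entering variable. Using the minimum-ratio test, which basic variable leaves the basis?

x_1

Column x_2 entries and ratios — w1: (34/3)/(1/3) = 34; x_1: (22/3)/(1/3) = 22.
Smallest ratio is 22 in the row of x_1, so x_1 leaves.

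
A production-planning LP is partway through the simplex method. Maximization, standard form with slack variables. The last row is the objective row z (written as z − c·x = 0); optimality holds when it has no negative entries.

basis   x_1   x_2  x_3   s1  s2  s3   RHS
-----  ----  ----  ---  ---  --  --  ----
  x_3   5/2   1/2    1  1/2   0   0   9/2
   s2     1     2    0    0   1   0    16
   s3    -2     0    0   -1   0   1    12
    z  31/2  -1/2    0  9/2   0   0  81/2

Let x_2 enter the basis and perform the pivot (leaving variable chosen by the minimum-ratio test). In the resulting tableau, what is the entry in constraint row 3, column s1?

Ratio test on column x_2 — row 1: (9/2)/(1/2) = 9; row 2: 16/2 = 8; row 3: entry 0 ≤ 0. Minimum is 8 at row 2 (s2 leaves); pivot element 2.
Divide row 2 by 2; eliminate column x_2 from the other rows.
Row 3 update in column s1: -1 − 0·0 = -1.

-1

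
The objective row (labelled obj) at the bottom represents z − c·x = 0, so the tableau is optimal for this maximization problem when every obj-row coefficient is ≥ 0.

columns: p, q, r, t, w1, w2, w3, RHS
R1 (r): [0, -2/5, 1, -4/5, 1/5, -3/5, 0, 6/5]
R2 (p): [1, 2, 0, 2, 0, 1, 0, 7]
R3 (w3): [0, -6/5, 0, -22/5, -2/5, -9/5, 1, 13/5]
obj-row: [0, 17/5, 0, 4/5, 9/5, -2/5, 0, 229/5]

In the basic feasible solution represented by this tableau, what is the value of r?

r is basic (row 1); its value is the RHS of that row, 6/5.

6/5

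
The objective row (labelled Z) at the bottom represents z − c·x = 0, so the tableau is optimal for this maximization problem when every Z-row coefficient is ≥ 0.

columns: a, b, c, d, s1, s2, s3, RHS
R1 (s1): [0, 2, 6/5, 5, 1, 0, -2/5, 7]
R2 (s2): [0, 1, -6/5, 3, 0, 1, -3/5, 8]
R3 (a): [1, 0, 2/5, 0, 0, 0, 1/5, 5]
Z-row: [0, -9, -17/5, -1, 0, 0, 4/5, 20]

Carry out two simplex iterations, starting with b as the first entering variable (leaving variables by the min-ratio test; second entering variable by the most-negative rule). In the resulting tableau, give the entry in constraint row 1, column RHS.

Ratio test on column b — row 1: 7/2 = 7/2; row 2: 8/1 = 8; row 3: entry 0 ≤ 0. Minimum is 7/2 at row 1 (s1 leaves); pivot element 2.
Divide row 1 by 2; eliminate column b from the other rows.
Second iteration: most negative Z-row entry is -1 in column s3, so s3 enters.
Ratio test on column s3 — row 1: entry -1/5 ≤ 0; row 2: entry -2/5 ≤ 0; row 3: 5/(1/5) = 25. Minimum is 25 at row 3 (a leaves); pivot element 1/5.
Divide row 3 by 1/5; eliminate column s3 from the other rows.
After both pivots, the entry at constraint row 1, column RHS is 17/2.

17/2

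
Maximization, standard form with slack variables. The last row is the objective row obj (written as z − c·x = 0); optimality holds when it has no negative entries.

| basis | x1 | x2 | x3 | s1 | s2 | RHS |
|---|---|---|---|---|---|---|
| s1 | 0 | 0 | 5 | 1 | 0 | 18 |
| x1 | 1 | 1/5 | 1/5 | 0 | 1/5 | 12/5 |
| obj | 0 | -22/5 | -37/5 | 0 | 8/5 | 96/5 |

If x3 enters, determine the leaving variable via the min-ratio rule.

Column x3 entries and ratios — s1: 18/5 = 18/5; x1: (12/5)/(1/5) = 12.
Smallest ratio is 18/5 in the row of s1, so s1 leaves.

s1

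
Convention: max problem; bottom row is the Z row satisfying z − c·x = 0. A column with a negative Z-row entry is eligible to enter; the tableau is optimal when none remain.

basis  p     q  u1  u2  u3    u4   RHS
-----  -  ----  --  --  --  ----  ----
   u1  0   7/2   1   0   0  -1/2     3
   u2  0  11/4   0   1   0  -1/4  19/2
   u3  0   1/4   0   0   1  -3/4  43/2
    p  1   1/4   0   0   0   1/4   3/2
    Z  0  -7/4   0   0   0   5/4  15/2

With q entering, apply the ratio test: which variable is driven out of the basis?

Column q entries and ratios — u1: 3/(7/2) = 6/7; u2: (19/2)/(11/4) = 38/11; u3: (43/2)/(1/4) = 86; p: (3/2)/(1/4) = 6.
Smallest ratio is 6/7 in the row of u1, so u1 leaves.

u1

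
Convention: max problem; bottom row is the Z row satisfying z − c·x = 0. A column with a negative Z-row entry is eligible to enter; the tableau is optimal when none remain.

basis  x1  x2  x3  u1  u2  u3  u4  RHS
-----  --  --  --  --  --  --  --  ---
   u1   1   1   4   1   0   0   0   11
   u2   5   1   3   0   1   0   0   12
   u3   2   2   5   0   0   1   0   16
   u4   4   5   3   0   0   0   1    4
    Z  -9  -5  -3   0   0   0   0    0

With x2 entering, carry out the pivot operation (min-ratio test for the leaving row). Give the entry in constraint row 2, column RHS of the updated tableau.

Ratio test on column x2 — row 1: 11/1 = 11; row 2: 12/1 = 12; row 3: 16/2 = 8; row 4: 4/5 = 4/5. Minimum is 4/5 at row 4 (u4 leaves); pivot element 5.
Divide row 4 by 5; eliminate column x2 from the other rows.
Row 2 update in column RHS: 12 − 1·(4/5) = 56/5.

56/5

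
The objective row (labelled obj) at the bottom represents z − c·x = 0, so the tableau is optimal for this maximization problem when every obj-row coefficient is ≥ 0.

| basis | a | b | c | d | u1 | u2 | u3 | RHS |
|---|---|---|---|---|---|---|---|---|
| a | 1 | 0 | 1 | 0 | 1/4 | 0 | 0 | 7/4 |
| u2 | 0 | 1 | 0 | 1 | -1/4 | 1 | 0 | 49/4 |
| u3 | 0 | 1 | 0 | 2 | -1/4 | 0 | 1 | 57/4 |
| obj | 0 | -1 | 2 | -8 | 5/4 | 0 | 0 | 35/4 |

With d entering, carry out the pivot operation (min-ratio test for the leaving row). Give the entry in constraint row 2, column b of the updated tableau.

1/2

Ratio test on column d — row 1: entry 0 ≤ 0; row 2: (49/4)/1 = 49/4; row 3: (57/4)/2 = 57/8. Minimum is 57/8 at row 3 (u3 leaves); pivot element 2.
Divide row 3 by 2; eliminate column d from the other rows.
Row 2 update in column b: 1 − 1·(1/2) = 1/2.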